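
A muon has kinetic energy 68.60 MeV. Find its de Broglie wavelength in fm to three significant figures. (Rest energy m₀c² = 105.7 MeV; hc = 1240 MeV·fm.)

Total energy E = KE + m₀c² = 68.60 + 105.7 = 174.30 MeV.
(pc)² = E² − (m₀c²)² = (174.30)² − (105.7)² = 1.921 × 10⁴ MeV², so pc = 138.6 MeV.
λ = hc/(pc) = 1240 MeV·fm / 138.6 MeV = 8.95 fm.

λ = 8.95 fm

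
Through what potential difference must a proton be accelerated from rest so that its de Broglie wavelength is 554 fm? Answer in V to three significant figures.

V = 2670 V

p = h/λ = 6.626 × 10⁻³⁴ / 5.540 × 10⁻¹³ = 1.196 × 10⁻²¹ kg·m/s.
KE = p²/(2m) = 4.275 × 10⁻¹⁶ J.
V = KE/e = 4.275 × 10⁻¹⁶ / (1.602 × 10⁻¹⁹) = 2670 V.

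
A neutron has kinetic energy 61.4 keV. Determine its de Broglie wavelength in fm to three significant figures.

λ = 115 fm

KE = 61.4 keV = 9.836 × 10⁻¹⁵ J.
p = √(2mKE) = √(2 × 1.675 × 10⁻²⁷ × 9.836 × 10⁻¹⁵) = 5.740 × 10⁻²¹ kg·m/s.
λ = h/p = 6.626 × 10⁻³⁴ / 5.740 × 10⁻²¹ = 1.15 × 10⁻¹³ m = 115 fm.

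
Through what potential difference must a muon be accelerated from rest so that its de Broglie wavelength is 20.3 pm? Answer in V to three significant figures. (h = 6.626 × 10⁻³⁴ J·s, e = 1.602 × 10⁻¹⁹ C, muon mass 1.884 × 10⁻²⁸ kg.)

V = 17.6 V

p = h/λ = 6.626 × 10⁻³⁴ / 2.030 × 10⁻¹¹ = 3.264 × 10⁻²³ kg·m/s.
KE = p²/(2m) = 2.827 × 10⁻¹⁸ J.
V = KE/e = 2.827 × 10⁻¹⁸ / (1.602 × 10⁻¹⁹) = 17.6 V.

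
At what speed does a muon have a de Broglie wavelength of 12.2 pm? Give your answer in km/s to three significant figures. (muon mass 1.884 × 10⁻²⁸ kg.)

p = h/λ = 6.626 × 10⁻³⁴ / 1.220 × 10⁻¹¹ = 5.431 × 10⁻²³ kg·m/s.
v = p/m = 5.431 × 10⁻²³ / 1.884 × 10⁻²⁸ = 2.88 × 10⁵ m/s = 288 km/s.

v = 288 km/s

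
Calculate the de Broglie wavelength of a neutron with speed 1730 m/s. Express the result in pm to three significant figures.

p = mv = 1.675 × 10⁻²⁷ × 1730 = 2.898 × 10⁻²⁴ kg·m/s.
λ = h/p = 6.626 × 10⁻³⁴ / 2.898 × 10⁻²⁴ = 2.29 × 10⁻¹⁰ m = 229 pm.

λ = 229 pm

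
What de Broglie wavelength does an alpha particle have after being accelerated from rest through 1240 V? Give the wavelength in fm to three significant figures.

KE = 2eV = 2 × 1.602 × 10⁻¹⁹ × 1240 = 3.973 × 10⁻¹⁶ J.
p = √(2mKE) = √(2 × 6.645 × 10⁻²⁷ × 3.973 × 10⁻¹⁶) = 2.298 × 10⁻²¹ kg·m/s.
λ = h/p = 6.626 × 10⁻³⁴ / 2.298 × 10⁻²¹ = 2.88 × 10⁻¹³ m = 288 fm.

λ = 288 fm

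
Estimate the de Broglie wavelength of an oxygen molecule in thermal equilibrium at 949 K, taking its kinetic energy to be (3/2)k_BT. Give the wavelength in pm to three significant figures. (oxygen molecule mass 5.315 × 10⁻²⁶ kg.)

λ = 14.5 pm

KE = (3/2)k_BT = 1.5 × 1.381 × 10⁻²³ × 949 = 1.966 × 10⁻²⁰ J.
p = √(2mKE) = √(2 × 5.315 × 10⁻²⁶ × 1.966 × 10⁻²⁰) = 4.571 × 10⁻²³ kg·m/s.
λ = h/p = 1.45 × 10⁻¹¹ m = 14.5 pm.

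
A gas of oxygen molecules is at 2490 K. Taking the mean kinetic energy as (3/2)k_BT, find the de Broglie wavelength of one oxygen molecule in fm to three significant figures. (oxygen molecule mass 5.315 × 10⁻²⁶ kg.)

KE = (3/2)k_BT = 1.5 × 1.381 × 10⁻²³ × 2490 = 5.158 × 10⁻²⁰ J.
p = √(2mKE) = √(2 × 5.315 × 10⁻²⁶ × 5.158 × 10⁻²⁰) = 7.405 × 10⁻²³ kg·m/s.
λ = h/p = 8.95 × 10⁻¹² m = 8950 fm.

λ = 8950 fm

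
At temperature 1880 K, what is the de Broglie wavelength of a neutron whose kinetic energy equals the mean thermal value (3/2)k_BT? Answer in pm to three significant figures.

KE = (3/2)k_BT = 1.5 × 1.381 × 10⁻²³ × 1880 = 3.894 × 10⁻²⁰ J.
p = √(2mKE) = √(2 × 1.675 × 10⁻²⁷ × 3.894 × 10⁻²⁰) = 1.142 × 10⁻²³ kg·m/s.
λ = h/p = 5.80 × 10⁻¹¹ m = 58.0 pm.

λ = 58.0 pm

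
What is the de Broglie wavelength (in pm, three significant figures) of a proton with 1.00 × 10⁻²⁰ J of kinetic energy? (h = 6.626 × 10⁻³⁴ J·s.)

p = √(2mKE) = √(2 × 1.673 × 10⁻²⁷ × 1.000 × 10⁻²⁰) = 5.784 × 10⁻²⁴ kg·m/s.
λ = h/p = 6.626 × 10⁻³⁴ / 5.784 × 10⁻²⁴ = 1.15 × 10⁻¹⁰ m = 115 pm.

λ = 115 pm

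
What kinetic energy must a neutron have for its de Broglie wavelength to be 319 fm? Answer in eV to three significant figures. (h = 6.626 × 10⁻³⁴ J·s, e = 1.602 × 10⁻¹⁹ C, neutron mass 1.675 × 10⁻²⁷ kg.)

p = h/λ = 6.626 × 10⁻³⁴ / 3.190 × 10⁻¹³ = 2.077 × 10⁻²¹ kg·m/s.
KE = p²/(2m) = (2.077 × 10⁻²¹)² / (2 × 1.675 × 10⁻²⁷) = 1.288 × 10⁻¹⁵ J = 8040 eV.

KE = 8040 eV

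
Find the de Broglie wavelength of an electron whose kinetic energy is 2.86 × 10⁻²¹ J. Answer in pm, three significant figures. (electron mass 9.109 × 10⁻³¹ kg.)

p = √(2mKE) = √(2 × 9.109 × 10⁻³¹ × 2.860 × 10⁻²¹) = 7.218 × 10⁻²⁶ kg·m/s.
λ = h/p = 6.626 × 10⁻³⁴ / 7.218 × 10⁻²⁶ = 9.18 × 10⁻⁹ m = 9180 pm.

λ = 9180 pm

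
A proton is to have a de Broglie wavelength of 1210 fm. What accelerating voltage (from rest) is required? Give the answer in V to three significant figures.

p = h/λ = 6.626 × 10⁻³⁴ / 1.210 × 10⁻¹² = 5.476 × 10⁻²² kg·m/s.
KE = p²/(2m) = 8.962 × 10⁻¹⁷ J.
V = KE/e = 8.962 × 10⁻¹⁷ / (1.602 × 10⁻¹⁹) = 559 V.

V = 559 V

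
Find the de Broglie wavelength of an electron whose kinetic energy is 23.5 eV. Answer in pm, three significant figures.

KE = 23.5 eV = 3.765 × 10⁻¹⁸ J.
p = √(2mKE) = √(2 × 9.109 × 10⁻³¹ × 3.765 × 10⁻¹⁸) = 2.619 × 10⁻²⁴ kg·m/s.
λ = h/p = 6.626 × 10⁻³⁴ / 2.619 × 10⁻²⁴ = 2.53 × 10⁻¹⁰ m = 253 pm.

λ = 253 pm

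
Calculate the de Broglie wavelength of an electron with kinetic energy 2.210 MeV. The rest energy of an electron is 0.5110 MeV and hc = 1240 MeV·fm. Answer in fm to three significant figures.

λ = 464 fm

Total energy E = KE + m₀c² = 2.210 + 0.5110 = 2.7210 MeV.
(pc)² = E² − (m₀c²)² = (2.7210)² − (0.5110)² = 7.143 MeV², so pc = 2.673 MeV.
λ = hc/(pc) = 1240 MeV·fm / 2.673 MeV = 464 fm.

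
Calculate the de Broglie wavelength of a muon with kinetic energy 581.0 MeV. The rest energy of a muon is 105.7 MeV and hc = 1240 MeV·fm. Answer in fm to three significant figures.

λ = 1.83 fm

Total energy E = KE + m₀c² = 581.0 + 105.7 = 686.7 MeV.
(pc)² = E² − (m₀c²)² = (686.7)² − (105.7)² = 4.604 × 10⁵ MeV², so pc = 678.5 MeV.
λ = hc/(pc) = 1240 MeV·fm / 678.5 MeV = 1.83 fm.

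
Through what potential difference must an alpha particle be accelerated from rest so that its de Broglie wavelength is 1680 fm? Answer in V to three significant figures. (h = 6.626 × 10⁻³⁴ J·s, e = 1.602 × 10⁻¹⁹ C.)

p = h/λ = 6.626 × 10⁻³⁴ / 1.680 × 10⁻¹² = 3.944 × 10⁻²² kg·m/s.
KE = p²/(2m) = 1.170 × 10⁻¹⁷ J.
V = KE/2e = 1.170 × 10⁻¹⁷ / (2 × 1.602 × 10⁻¹⁹) = 36.5 V.

V = 36.5 V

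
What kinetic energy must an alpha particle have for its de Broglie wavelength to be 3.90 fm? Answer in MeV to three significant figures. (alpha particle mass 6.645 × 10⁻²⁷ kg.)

KE = 13.6 MeV

p = h/λ = 6.626 × 10⁻³⁴ / 3.900 × 10⁻¹⁵ = 1.699 × 10⁻¹⁹ kg·m/s.
KE = p²/(2m) = (1.699 × 10⁻¹⁹)² / (2 × 6.645 × 10⁻²⁷) = 2.172 × 10⁻¹² J = 13.6 MeV.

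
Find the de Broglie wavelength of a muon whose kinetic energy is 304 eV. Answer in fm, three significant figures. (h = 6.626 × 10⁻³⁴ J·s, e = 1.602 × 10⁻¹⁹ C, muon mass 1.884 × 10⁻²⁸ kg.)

λ = 4890 fm

KE = 304 eV = 4.870 × 10⁻¹⁷ J.
p = √(2mKE) = √(2 × 1.884 × 10⁻²⁸ × 4.870 × 10⁻¹⁷) = 1.355 × 10⁻²² kg·m/s.
λ = h/p = 6.626 × 10⁻³⁴ / 1.355 × 10⁻²² = 4.89 × 10⁻¹² m = 4890 fm.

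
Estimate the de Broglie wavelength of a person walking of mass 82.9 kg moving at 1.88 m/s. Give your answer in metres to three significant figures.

p = mv = 82.9 × 1.88 = 1.559 × 10² kg·m/s.
λ = h/p = 6.626 × 10⁻³⁴ / 1.559 × 10² = 4.25 × 10⁻³⁶ m.

λ = 4.25 × 10⁻³⁶ m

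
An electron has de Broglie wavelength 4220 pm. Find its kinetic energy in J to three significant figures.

p = h/λ = 6.626 × 10⁻³⁴ / 4.220 × 10⁻⁹ = 1.570 × 10⁻²⁵ kg·m/s.
KE = p²/(2m) = (1.570 × 10⁻²⁵)² / (2 × 9.109 × 10⁻³¹) = 1.353 × 10⁻²⁰ J = 1.35 × 10⁻²⁰ J.

KE = 1.35 × 10⁻²⁰ J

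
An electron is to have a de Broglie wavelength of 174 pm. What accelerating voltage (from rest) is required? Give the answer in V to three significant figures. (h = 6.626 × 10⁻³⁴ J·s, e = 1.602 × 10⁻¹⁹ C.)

V = 49.7 V

p = h/λ = 6.626 × 10⁻³⁴ / 1.740 × 10⁻¹⁰ = 3.808 × 10⁻²⁴ kg·m/s.
KE = p²/(2m) = 7.960 × 10⁻¹⁸ J.
V = KE/e = 7.960 × 10⁻¹⁸ / (1.602 × 10⁻¹⁹) = 49.7 V.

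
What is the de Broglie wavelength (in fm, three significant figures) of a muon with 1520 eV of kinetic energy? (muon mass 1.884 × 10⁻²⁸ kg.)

KE = 1520 eV = 2.435 × 10⁻¹⁶ J.
p = √(2mKE) = √(2 × 1.884 × 10⁻²⁸ × 2.435 × 10⁻¹⁶) = 3.029 × 10⁻²² kg·m/s.
λ = h/p = 6.626 × 10⁻³⁴ / 3.029 × 10⁻²² = 2.19 × 10⁻¹² m = 2190 fm.

λ = 2190 fm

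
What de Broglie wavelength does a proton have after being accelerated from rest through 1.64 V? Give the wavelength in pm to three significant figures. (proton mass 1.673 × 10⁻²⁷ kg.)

KE = eV = 1.602 × 10⁻¹⁹ × 1.640 = 2.627 × 10⁻¹⁹ J.
p = √(2mKE) = √(2 × 1.673 × 10⁻²⁷ × 2.627 × 10⁻¹⁹) = 2.965 × 10⁻²³ kg·m/s.
λ = h/p = 6.626 × 10⁻³⁴ / 2.965 × 10⁻²³ = 2.23 × 10⁻¹¹ m = 22.3 pm.

λ = 22.3 pm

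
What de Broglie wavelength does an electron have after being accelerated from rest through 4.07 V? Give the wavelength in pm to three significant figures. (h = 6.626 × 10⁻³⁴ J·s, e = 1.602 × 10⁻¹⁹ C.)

KE = eV = 1.602 × 10⁻¹⁹ × 4.070 = 6.520 × 10⁻¹⁹ J.
p = √(2mKE) = √(2 × 9.109 × 10⁻³¹ × 6.520 × 10⁻¹⁹) = 1.090 × 10⁻²⁴ kg·m/s.
λ = h/p = 6.626 × 10⁻³⁴ / 1.090 × 10⁻²⁴ = 6.08 × 10⁻¹⁰ m = 608 pm.

λ = 608 pm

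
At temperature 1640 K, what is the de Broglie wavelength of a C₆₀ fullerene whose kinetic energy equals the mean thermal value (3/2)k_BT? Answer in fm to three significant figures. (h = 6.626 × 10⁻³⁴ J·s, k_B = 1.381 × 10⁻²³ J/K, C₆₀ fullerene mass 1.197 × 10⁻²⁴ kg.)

KE = (3/2)k_BT = 1.5 × 1.381 × 10⁻²³ × 1640 = 3.397 × 10⁻²⁰ J.
p = √(2mKE) = √(2 × 1.197 × 10⁻²⁴ × 3.397 × 10⁻²⁰) = 2.852 × 10⁻²² kg·m/s.
λ = h/p = 2.32 × 10⁻¹² m = 2320 fm.

λ = 2320 fm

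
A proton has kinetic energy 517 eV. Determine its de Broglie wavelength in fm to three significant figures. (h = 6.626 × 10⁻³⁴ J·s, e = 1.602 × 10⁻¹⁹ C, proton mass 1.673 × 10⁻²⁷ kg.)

λ = 1260 fm

KE = 517 eV = 8.282 × 10⁻¹⁷ J.
p = √(2mKE) = √(2 × 1.673 × 10⁻²⁷ × 8.282 × 10⁻¹⁷) = 5.264 × 10⁻²² kg·m/s.
λ = h/p = 6.626 × 10⁻³⁴ / 5.264 × 10⁻²² = 1.26 × 10⁻¹² m = 1260 fm.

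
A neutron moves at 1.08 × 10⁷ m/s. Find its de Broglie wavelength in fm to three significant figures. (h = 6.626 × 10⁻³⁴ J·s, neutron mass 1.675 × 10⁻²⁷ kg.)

p = mv = 1.675 × 10⁻²⁷ × 1.08 × 10⁷ = 1.809 × 10⁻²⁰ kg·m/s.
λ = h/p = 6.626 × 10⁻³⁴ / 1.809 × 10⁻²⁰ = 3.66 × 10⁻¹⁴ m = 36.6 fm.

λ = 36.6 fm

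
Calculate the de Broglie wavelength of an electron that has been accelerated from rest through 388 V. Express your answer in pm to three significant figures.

λ = 62.3 pm

KE = eV = 1.602 × 10⁻¹⁹ × 388.0 = 6.216 × 10⁻¹⁷ J.
p = √(2mKE) = √(2 × 9.109 × 10⁻³¹ × 6.216 × 10⁻¹⁷) = 1.064 × 10⁻²³ kg·m/s.
λ = h/p = 6.626 × 10⁻³⁴ / 1.064 × 10⁻²³ = 6.23 × 10⁻¹¹ m = 62.3 pm.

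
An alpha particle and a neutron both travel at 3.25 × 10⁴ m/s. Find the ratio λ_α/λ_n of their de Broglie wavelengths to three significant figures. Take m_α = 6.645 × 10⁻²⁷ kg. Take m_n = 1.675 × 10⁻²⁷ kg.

λ_α/λ_n = 0.252

At fixed v, p = mv so λ = h/(mv) ∝ 1/m.
λ_α/λ_n = m_n/m_α = 1.675 × 10⁻²⁷/6.645 × 10⁻²⁷ = 0.252.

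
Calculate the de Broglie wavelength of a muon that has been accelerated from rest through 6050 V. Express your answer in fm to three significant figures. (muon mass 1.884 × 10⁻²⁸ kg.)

λ = 1100 fm

KE = eV = 1.602 × 10⁻¹⁹ × 6050 = 9.692 × 10⁻¹⁶ J.
p = √(2mKE) = √(2 × 1.884 × 10⁻²⁸ × 9.692 × 10⁻¹⁶) = 6.043 × 10⁻²² kg·m/s.
λ = h/p = 6.626 × 10⁻³⁴ / 6.043 × 10⁻²² = 1.10 × 10⁻¹² m = 1100 fm.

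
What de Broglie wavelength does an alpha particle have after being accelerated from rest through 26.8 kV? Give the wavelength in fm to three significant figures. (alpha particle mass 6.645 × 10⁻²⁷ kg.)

λ = 62.0 fm

KE = 2eV = 2 × 1.602 × 10⁻¹⁹ × 2.680 × 10⁴ = 8.587 × 10⁻¹⁵ J.
p = √(2mKE) = √(2 × 6.645 × 10⁻²⁷ × 8.587 × 10⁻¹⁵) = 1.068 × 10⁻²⁰ kg·m/s.
λ = h/p = 6.626 × 10⁻³⁴ / 1.068 × 10⁻²⁰ = 6.20 × 10⁻¹⁴ m = 62.0 fm.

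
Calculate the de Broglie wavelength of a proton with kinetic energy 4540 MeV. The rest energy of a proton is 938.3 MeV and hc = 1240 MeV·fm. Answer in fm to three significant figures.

λ = 0.230 fm

Total energy E = KE + m₀c² = 4540 + 938.3 = 5478.3 MeV.
(pc)² = E² − (m₀c²)² = (5478.3)² − (938.3)² = 2.913 × 10⁷ MeV², so pc = 5397 MeV.
λ = hc/(pc) = 1240 MeV·fm / 5397 MeV = 0.230 fm.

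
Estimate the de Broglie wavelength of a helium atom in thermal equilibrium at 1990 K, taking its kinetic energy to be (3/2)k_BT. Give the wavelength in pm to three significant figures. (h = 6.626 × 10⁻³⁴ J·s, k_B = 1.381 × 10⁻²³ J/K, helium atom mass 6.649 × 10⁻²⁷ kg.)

KE = (3/2)k_BT = 1.5 × 1.381 × 10⁻²³ × 1990 = 4.122 × 10⁻²⁰ J.
p = √(2mKE) = √(2 × 6.649 × 10⁻²⁷ × 4.122 × 10⁻²⁰) = 2.341 × 10⁻²³ kg·m/s.
λ = h/p = 2.83 × 10⁻¹¹ m = 28.3 pm.

λ = 28.3 pm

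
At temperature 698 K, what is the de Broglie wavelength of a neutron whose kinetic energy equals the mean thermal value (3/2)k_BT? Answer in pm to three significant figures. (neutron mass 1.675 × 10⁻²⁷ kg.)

KE = (3/2)k_BT = 1.5 × 1.381 × 10⁻²³ × 698 = 1.446 × 10⁻²⁰ J.
p = √(2mKE) = √(2 × 1.675 × 10⁻²⁷ × 1.446 × 10⁻²⁰) = 6.960 × 10⁻²⁴ kg·m/s.
λ = h/p = 9.52 × 10⁻¹¹ m = 95.2 pm.

λ = 95.2 pm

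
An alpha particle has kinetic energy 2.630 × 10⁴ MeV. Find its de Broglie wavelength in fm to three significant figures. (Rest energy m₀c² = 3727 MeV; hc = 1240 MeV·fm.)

Total energy E = KE + m₀c² = 2.630 × 10⁴ + 3727 = 30027 MeV.
(pc)² = E² − (m₀c²)² = (30027)² − (3727)² = 8.877 × 10⁸ MeV², so pc = 2.979 × 10⁴ MeV.
λ = hc/(pc) = 1240 MeV·fm / 2.979 × 10⁴ MeV = 0.0416 fm.

λ = 0.0416 fm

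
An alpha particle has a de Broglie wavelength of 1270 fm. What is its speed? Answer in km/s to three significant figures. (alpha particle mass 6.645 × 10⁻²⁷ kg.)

p = h/λ = 6.626 × 10⁻³⁴ / 1.270 × 10⁻¹² = 5.217 × 10⁻²² kg·m/s.
v = p/m = 5.217 × 10⁻²² / 6.645 × 10⁻²⁷ = 7.85 × 10⁴ m/s = 78.5 km/s.

v = 78.5 km/s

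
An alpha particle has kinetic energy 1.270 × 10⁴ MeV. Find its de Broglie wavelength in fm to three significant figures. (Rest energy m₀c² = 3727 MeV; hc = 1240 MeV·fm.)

λ = 0.0775 fm

Total energy E = KE + m₀c² = 1.270 × 10⁴ + 3727 = 16427 MeV.
(pc)² = E² − (m₀c²)² = (16427)² − (3727)² = 2.560 × 10⁸ MeV², so pc = 1.600 × 10⁴ MeV.
λ = hc/(pc) = 1240 MeV·fm / 1.600 × 10⁴ MeV = 0.0775 fm.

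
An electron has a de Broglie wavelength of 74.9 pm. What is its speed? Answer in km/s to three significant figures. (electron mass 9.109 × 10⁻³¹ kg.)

p = h/λ = 6.626 × 10⁻³⁴ / 7.490 × 10⁻¹¹ = 8.846 × 10⁻²⁴ kg·m/s.
v = p/m = 8.846 × 10⁻²⁴ / 9.109 × 10⁻³¹ = 9.71 × 10⁶ m/s = 9710 km/s.

v = 9710 km/s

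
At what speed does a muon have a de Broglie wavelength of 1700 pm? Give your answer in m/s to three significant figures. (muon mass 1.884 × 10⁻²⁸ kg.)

v = 2070 m/s

p = h/λ = 6.626 × 10⁻³⁴ / 1.700 × 10⁻⁹ = 3.898 × 10⁻²⁵ kg·m/s.
v = p/m = 3.898 × 10⁻²⁵ / 1.884 × 10⁻²⁸ = 2.07 × 10³ m/s = 2070 m/s.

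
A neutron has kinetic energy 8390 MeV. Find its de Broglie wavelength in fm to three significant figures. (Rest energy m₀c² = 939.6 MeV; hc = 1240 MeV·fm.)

Total energy E = KE + m₀c² = 8390 + 939.6 = 9329.6 MeV.
(pc)² = E² − (m₀c²)² = (9329.6)² − (939.6)² = 8.616 × 10⁷ MeV², so pc = 9282 MeV.
λ = hc/(pc) = 1240 MeV·fm / 9282 MeV = 0.134 fm.

λ = 0.134 fm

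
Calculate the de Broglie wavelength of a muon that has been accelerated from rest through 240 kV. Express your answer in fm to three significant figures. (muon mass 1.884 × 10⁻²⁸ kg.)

λ = 174 fm

KE = eV = 1.602 × 10⁻¹⁹ × 2.400 × 10⁵ = 3.845 × 10⁻¹⁴ J.
p = √(2mKE) = √(2 × 1.884 × 10⁻²⁸ × 3.845 × 10⁻¹⁴) = 3.806 × 10⁻²¹ kg·m/s.
λ = h/p = 6.626 × 10⁻³⁴ / 3.806 × 10⁻²¹ = 1.74 × 10⁻¹³ m = 174 fm.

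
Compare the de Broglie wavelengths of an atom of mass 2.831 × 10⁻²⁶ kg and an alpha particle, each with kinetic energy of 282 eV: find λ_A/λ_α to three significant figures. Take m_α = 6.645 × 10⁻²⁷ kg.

At fixed KE, p = √(2mKE) so λ = h/p ∝ 1/√m.
λ_A/λ_α = √(m_α/m_A) = √(6.645 × 10⁻²⁷/2.831 × 10⁻²⁶) = √(0.2347) = 0.484.

λ_A/λ_α = 0.484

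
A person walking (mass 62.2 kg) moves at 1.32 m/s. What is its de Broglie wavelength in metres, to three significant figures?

p = mv = 62.2 × 1.32 = 8.210 × 10¹ kg·m/s.
λ = h/p = 6.626 × 10⁻³⁴ / 8.210 × 10¹ = 8.07 × 10⁻³⁶ m.

λ = 8.07 × 10⁻³⁶ m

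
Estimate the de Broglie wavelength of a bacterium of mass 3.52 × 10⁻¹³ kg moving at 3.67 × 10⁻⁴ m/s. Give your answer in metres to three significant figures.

p = mv = 3.52 × 10⁻¹³ × 3.67 × 10⁻⁴ = 1.292 × 10⁻¹⁶ kg·m/s.
λ = h/p = 6.626 × 10⁻³⁴ / 1.292 × 10⁻¹⁶ = 5.13 × 10⁻¹⁸ m.

λ = 5.13 × 10⁻¹⁸ m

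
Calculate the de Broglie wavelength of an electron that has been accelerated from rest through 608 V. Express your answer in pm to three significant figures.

λ = 49.7 pm

KE = eV = 1.602 × 10⁻¹⁹ × 608.0 = 9.740 × 10⁻¹⁷ J.
p = √(2mKE) = √(2 × 9.109 × 10⁻³¹ × 9.740 × 10⁻¹⁷) = 1.332 × 10⁻²³ kg·m/s.
λ = h/p = 6.626 × 10⁻³⁴ / 1.332 × 10⁻²³ = 4.97 × 10⁻¹¹ m = 49.7 pm.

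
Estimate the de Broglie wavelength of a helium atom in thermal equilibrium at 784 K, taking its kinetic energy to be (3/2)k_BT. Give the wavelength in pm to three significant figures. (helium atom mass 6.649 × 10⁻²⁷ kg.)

KE = (3/2)k_BT = 1.5 × 1.381 × 10⁻²³ × 784 = 1.624 × 10⁻²⁰ J.
p = √(2mKE) = √(2 × 6.649 × 10⁻²⁷ × 1.624 × 10⁻²⁰) = 1.470 × 10⁻²³ kg·m/s.
λ = h/p = 4.51 × 10⁻¹¹ m = 45.1 pm.

λ = 45.1 pm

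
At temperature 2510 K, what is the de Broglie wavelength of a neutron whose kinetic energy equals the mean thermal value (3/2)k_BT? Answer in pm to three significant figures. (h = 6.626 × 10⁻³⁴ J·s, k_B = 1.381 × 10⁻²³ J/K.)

KE = (3/2)k_BT = 1.5 × 1.381 × 10⁻²³ × 2510 = 5.199 × 10⁻²⁰ J.
p = √(2mKE) = √(2 × 1.675 × 10⁻²⁷ × 5.199 × 10⁻²⁰) = 1.320 × 10⁻²³ kg·m/s.
λ = h/p = 5.02 × 10⁻¹¹ m = 50.2 pm.

λ = 50.2 pm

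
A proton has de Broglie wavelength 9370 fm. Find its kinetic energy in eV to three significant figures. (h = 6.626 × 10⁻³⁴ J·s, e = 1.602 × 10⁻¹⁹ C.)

p = h/λ = 6.626 × 10⁻³⁴ / 9.370 × 10⁻¹² = 7.072 × 10⁻²³ kg·m/s.
KE = p²/(2m) = (7.072 × 10⁻²³)² / (2 × 1.673 × 10⁻²⁷) = 1.495 × 10⁻¹⁸ J = 9.33 eV.

KE = 9.33 eV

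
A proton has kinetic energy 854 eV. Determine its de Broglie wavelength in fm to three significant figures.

λ = 979 fm

KE = 854 eV = 1.368 × 10⁻¹⁶ J.
p = √(2mKE) = √(2 × 1.673 × 10⁻²⁷ × 1.368 × 10⁻¹⁶) = 6.766 × 10⁻²² kg·m/s.
λ = h/p = 6.626 × 10⁻³⁴ / 6.766 × 10⁻²² = 9.79 × 10⁻¹³ m = 979 fm.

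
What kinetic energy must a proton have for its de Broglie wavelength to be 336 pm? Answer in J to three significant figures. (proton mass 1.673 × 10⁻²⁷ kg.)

KE = 1.16 × 10⁻²¹ J

p = h/λ = 6.626 × 10⁻³⁴ / 3.360 × 10⁻¹⁰ = 1.972 × 10⁻²⁴ kg·m/s.
KE = p²/(2m) = (1.972 × 10⁻²⁴)² / (2 × 1.673 × 10⁻²⁷) = 1.162 × 10⁻²¹ J = 1.16 × 10⁻²¹ J.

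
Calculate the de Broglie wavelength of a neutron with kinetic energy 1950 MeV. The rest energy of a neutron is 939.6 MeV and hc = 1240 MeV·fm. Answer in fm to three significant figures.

λ = 0.454 fm

Total energy E = KE + m₀c² = 1950 + 939.6 = 2889.6 MeV.
(pc)² = E² − (m₀c²)² = (2889.6)² − (939.6)² = 7.467 × 10⁶ MeV², so pc = 2733 MeV.
λ = hc/(pc) = 1240 MeV·fm / 2733 MeV = 0.454 fm.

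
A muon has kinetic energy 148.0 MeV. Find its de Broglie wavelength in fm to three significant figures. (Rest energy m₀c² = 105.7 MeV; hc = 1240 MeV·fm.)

Total energy E = KE + m₀c² = 148.0 + 105.7 = 253.7 MeV.
(pc)² = E² − (m₀c²)² = (253.7)² − (105.7)² = 5.319 × 10⁴ MeV², so pc = 230.6 MeV.
λ = hc/(pc) = 1240 MeV·fm / 230.6 MeV = 5.38 fm.

λ = 5.38 fm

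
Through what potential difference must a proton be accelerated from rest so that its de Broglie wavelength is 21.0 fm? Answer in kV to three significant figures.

p = h/λ = 6.626 × 10⁻³⁴ / 2.100 × 10⁻¹⁴ = 3.155 × 10⁻²⁰ kg·m/s.
KE = p²/(2m) = 2.975 × 10⁻¹³ J.
V = KE/e = 2.975 × 10⁻¹³ / (1.602 × 10⁻¹⁹) = 1860 kV.

V = 1860 kV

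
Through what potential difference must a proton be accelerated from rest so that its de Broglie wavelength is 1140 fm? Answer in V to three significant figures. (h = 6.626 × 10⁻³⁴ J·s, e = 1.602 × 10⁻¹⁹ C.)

p = h/λ = 6.626 × 10⁻³⁴ / 1.140 × 10⁻¹² = 5.812 × 10⁻²² kg·m/s.
KE = p²/(2m) = 1.010 × 10⁻¹⁶ J.
V = KE/e = 1.010 × 10⁻¹⁶ / (1.602 × 10⁻¹⁹) = 630 V.

V = 630 V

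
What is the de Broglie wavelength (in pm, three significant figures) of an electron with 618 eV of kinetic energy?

KE = 618 eV = 9.900 × 10⁻¹⁷ J.
p = √(2mKE) = √(2 × 9.109 × 10⁻³¹ × 9.900 × 10⁻¹⁷) = 1.343 × 10⁻²³ kg·m/s.
λ = h/p = 6.626 × 10⁻³⁴ / 1.343 × 10⁻²³ = 4.93 × 10⁻¹¹ m = 49.3 pm.

λ = 49.3 pm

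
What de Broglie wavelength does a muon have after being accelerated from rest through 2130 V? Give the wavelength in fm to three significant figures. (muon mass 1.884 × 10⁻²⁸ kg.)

λ = 1850 fm

KE = eV = 1.602 × 10⁻¹⁹ × 2130 = 3.412 × 10⁻¹⁶ J.
p = √(2mKE) = √(2 × 1.884 × 10⁻²⁸ × 3.412 × 10⁻¹⁶) = 3.586 × 10⁻²² kg·m/s.
λ = h/p = 6.626 × 10⁻³⁴ / 3.586 × 10⁻²² = 1.85 × 10⁻¹² m = 1850 fm.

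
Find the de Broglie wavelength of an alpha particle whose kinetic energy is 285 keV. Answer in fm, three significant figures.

KE = 285 keV = 4.566 × 10⁻¹⁴ J.
p = √(2mKE) = √(2 × 6.645 × 10⁻²⁷ × 4.566 × 10⁻¹⁴) = 2.463 × 10⁻²⁰ kg·m/s.
λ = h/p = 6.626 × 10⁻³⁴ / 2.463 × 10⁻²⁰ = 2.69 × 10⁻¹⁴ m = 26.9 fm.

λ = 26.9 fm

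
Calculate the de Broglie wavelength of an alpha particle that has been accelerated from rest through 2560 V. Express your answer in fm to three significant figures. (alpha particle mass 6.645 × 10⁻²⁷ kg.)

λ = 201 fm

KE = 2eV = 2 × 1.602 × 10⁻¹⁹ × 2560 = 8.202 × 10⁻¹⁶ J.
p = √(2mKE) = √(2 × 6.645 × 10⁻²⁷ × 8.202 × 10⁻¹⁶) = 3.302 × 10⁻²¹ kg·m/s.
λ = h/p = 6.626 × 10⁻³⁴ / 3.302 × 10⁻²¹ = 2.01 × 10⁻¹³ m = 201 fm.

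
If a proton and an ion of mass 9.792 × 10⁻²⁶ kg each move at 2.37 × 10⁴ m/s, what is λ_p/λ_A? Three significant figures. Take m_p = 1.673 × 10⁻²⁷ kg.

λ_p/λ_A = 58.5

At fixed v, p = mv so λ = h/(mv) ∝ 1/m.
λ_p/λ_A = m_A/m_p = 9.792 × 10⁻²⁶/1.673 × 10⁻²⁷ = 58.5.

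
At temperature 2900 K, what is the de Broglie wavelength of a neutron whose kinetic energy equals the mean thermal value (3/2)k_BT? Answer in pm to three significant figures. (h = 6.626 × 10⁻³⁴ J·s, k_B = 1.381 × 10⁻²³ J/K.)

KE = (3/2)k_BT = 1.5 × 1.381 × 10⁻²³ × 2900 = 6.007 × 10⁻²⁰ J.
p = √(2mKE) = √(2 × 1.675 × 10⁻²⁷ × 6.007 × 10⁻²⁰) = 1.419 × 10⁻²³ kg·m/s.
λ = h/p = 4.67 × 10⁻¹¹ m = 46.7 pm.

λ = 46.7 pm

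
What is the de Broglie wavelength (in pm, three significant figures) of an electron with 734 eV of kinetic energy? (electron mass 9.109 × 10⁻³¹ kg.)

λ = 45.3 pm

KE = 734 eV = 1.176 × 10⁻¹⁶ J.
p = √(2mKE) = √(2 × 9.109 × 10⁻³¹ × 1.176 × 10⁻¹⁶) = 1.464 × 10⁻²³ kg·m/s.
λ = h/p = 6.626 × 10⁻³⁴ / 1.464 × 10⁻²³ = 4.53 × 10⁻¹¹ m = 45.3 pm.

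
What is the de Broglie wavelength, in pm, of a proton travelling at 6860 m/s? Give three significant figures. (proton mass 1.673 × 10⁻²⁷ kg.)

λ = 57.7 pm

p = mv = 1.673 × 10⁻²⁷ × 6860 = 1.148 × 10⁻²³ kg·m/s.
λ = h/p = 6.626 × 10⁻³⁴ / 1.148 × 10⁻²³ = 5.77 × 10⁻¹¹ m = 57.7 pm.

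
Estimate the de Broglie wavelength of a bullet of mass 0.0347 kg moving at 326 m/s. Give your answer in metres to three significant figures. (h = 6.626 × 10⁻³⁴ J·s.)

λ = 5.86 × 10⁻³⁵ m

p = mv = 0.0347 × 326 = 1.131 × 10¹ kg·m/s.
λ = h/p = 6.626 × 10⁻³⁴ / 1.131 × 10¹ = 5.86 × 10⁻³⁵ m.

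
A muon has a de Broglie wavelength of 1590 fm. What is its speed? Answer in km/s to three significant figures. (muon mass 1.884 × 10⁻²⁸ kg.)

v = 2210 km/s

p = h/λ = 6.626 × 10⁻³⁴ / 1.590 × 10⁻¹² = 4.167 × 10⁻²² kg·m/s.
v = p/m = 4.167 × 10⁻²² / 1.884 × 10⁻²⁸ = 2.21 × 10⁶ m/s = 2210 km/s.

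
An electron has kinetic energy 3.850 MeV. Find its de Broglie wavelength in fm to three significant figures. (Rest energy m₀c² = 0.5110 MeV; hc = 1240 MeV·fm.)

λ = 286 fm

Total energy E = KE + m₀c² = 3.850 + 0.5110 = 4.3610 MeV.
(pc)² = E² − (m₀c²)² = (4.3610)² − (0.5110)² = 18.76 MeV², so pc = 4.331 MeV.
λ = hc/(pc) = 1240 MeV·fm / 4.331 MeV = 286 fm.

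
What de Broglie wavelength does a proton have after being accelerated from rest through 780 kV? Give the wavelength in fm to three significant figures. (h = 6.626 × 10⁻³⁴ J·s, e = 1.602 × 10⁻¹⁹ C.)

KE = eV = 1.602 × 10⁻¹⁹ × 7.800 × 10⁵ = 1.250 × 10⁻¹³ J.
p = √(2mKE) = √(2 × 1.673 × 10⁻²⁷ × 1.250 × 10⁻¹³) = 2.045 × 10⁻²⁰ kg·m/s.
λ = h/p = 6.626 × 10⁻³⁴ / 2.045 × 10⁻²⁰ = 3.24 × 10⁻¹⁴ m = 32.4 fm.

λ = 32.4 fm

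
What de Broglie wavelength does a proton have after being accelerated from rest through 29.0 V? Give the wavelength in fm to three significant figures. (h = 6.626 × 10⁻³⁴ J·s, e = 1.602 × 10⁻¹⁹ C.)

λ = 5310 fm

KE = eV = 1.602 × 10⁻¹⁹ × 29.00 = 4.646 × 10⁻¹⁸ J.
p = √(2mKE) = √(2 × 1.673 × 10⁻²⁷ × 4.646 × 10⁻¹⁸) = 1.247 × 10⁻²² kg·m/s.
λ = h/p = 6.626 × 10⁻³⁴ / 1.247 × 10⁻²² = 5.31 × 10⁻¹² m = 5310 fm.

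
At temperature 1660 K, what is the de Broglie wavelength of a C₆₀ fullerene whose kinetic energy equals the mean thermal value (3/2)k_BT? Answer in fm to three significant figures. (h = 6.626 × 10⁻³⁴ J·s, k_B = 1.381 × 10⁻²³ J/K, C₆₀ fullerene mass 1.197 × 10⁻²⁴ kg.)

λ = 2310 fm

KE = (3/2)k_BT = 1.5 × 1.381 × 10⁻²³ × 1660 = 3.439 × 10⁻²⁰ J.
p = √(2mKE) = √(2 × 1.197 × 10⁻²⁴ × 3.439 × 10⁻²⁰) = 2.869 × 10⁻²² kg·m/s.
λ = h/p = 2.31 × 10⁻¹² m = 2310 fm.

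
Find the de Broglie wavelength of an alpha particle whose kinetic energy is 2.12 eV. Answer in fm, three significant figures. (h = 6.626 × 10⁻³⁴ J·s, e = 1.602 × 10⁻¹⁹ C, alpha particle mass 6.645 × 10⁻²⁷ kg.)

λ = 9860 fm

KE = 2.12 eV = 3.396 × 10⁻¹⁹ J.
p = √(2mKE) = √(2 × 6.645 × 10⁻²⁷ × 3.396 × 10⁻¹⁹) = 6.718 × 10⁻²³ kg·m/s.
λ = h/p = 6.626 × 10⁻³⁴ / 6.718 × 10⁻²³ = 9.86 × 10⁻¹² m = 9860 fm.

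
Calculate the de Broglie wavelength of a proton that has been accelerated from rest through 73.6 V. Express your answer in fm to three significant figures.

λ = 3340 fm

KE = eV = 1.602 × 10⁻¹⁹ × 73.60 = 1.179 × 10⁻¹⁷ J.
p = √(2mKE) = √(2 × 1.673 × 10⁻²⁷ × 1.179 × 10⁻¹⁷) = 1.986 × 10⁻²² kg·m/s.
λ = h/p = 6.626 × 10⁻³⁴ / 1.986 × 10⁻²² = 3.34 × 10⁻¹² m = 3340 fm.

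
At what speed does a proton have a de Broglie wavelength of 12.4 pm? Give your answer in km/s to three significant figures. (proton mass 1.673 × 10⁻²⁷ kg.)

v = 31.9 km/s

p = h/λ = 6.626 × 10⁻³⁴ / 1.240 × 10⁻¹¹ = 5.344 × 10⁻²³ kg·m/s.
v = p/m = 5.344 × 10⁻²³ / 1.673 × 10⁻²⁷ = 3.19 × 10⁴ m/s = 31.9 km/s.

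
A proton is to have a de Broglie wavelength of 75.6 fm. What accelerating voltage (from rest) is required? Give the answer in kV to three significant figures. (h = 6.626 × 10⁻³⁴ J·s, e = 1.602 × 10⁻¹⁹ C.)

p = h/λ = 6.626 × 10⁻³⁴ / 7.560 × 10⁻¹⁴ = 8.765 × 10⁻²¹ kg·m/s.
KE = p²/(2m) = 2.296 × 10⁻¹⁴ J.
V = KE/e = 2.296 × 10⁻¹⁴ / (1.602 × 10⁻¹⁹) = 143 kV.

V = 143 kV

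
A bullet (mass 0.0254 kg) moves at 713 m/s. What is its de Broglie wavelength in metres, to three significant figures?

λ = 3.66 × 10⁻³⁵ m

p = mv = 0.0254 × 713 = 1.811 × 10¹ kg·m/s.
λ = h/p = 6.626 × 10⁻³⁴ / 1.811 × 10¹ = 3.66 × 10⁻³⁵ m.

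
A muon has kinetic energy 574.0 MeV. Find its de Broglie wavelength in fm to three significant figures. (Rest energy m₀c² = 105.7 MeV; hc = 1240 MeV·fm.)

Total energy E = KE + m₀c² = 574.0 + 105.7 = 679.7 MeV.
(pc)² = E² − (m₀c²)² = (679.7)² − (105.7)² = 4.508 × 10⁵ MeV², so pc = 671.4 MeV.
λ = hc/(pc) = 1240 MeV·fm / 671.4 MeV = 1.85 fm.

λ = 1.85 fm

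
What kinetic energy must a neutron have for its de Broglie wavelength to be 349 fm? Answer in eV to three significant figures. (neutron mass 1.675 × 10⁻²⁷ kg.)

p = h/λ = 6.626 × 10⁻³⁴ / 3.490 × 10⁻¹³ = 1.899 × 10⁻²¹ kg·m/s.
KE = p²/(2m) = (1.899 × 10⁻²¹)² / (2 × 1.675 × 10⁻²⁷) = 1.076 × 10⁻¹⁵ J = 6720 eV.

KE = 6720 eV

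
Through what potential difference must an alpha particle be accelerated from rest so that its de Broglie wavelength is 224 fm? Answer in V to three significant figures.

p = h/λ = 6.626 × 10⁻³⁴ / 2.240 × 10⁻¹³ = 2.958 × 10⁻²¹ kg·m/s.
KE = p²/(2m) = 6.584 × 10⁻¹⁶ J.
V = KE/2e = 6.584 × 10⁻¹⁶ / (2 × 1.602 × 10⁻¹⁹) = 2050 V.

V = 2050 V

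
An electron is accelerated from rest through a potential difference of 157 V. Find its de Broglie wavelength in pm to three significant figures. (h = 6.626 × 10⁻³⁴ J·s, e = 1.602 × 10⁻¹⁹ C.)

KE = eV = 1.602 × 10⁻¹⁹ × 157.0 = 2.515 × 10⁻¹⁷ J.
p = √(2mKE) = √(2 × 9.109 × 10⁻³¹ × 2.515 × 10⁻¹⁷) = 6.769 × 10⁻²⁴ kg·m/s.
λ = h/p = 6.626 × 10⁻³⁴ / 6.769 × 10⁻²⁴ = 9.79 × 10⁻¹¹ m = 97.9 pm.

λ = 97.9 pm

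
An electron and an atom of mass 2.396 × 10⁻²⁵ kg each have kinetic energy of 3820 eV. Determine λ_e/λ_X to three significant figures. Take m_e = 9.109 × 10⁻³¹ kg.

λ_e/λ_X = 513

At fixed KE, p = √(2mKE) so λ = h/p ∝ 1/√m.
λ_e/λ_X = √(m_X/m_e) = √(2.396 × 10⁻²⁵/9.109 × 10⁻³¹) = √(2.630 × 10⁵) = 513.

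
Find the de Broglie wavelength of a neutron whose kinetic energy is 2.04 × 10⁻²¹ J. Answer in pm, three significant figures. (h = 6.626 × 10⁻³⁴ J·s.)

λ = 253 pm

p = √(2mKE) = √(2 × 1.675 × 10⁻²⁷ × 2.040 × 10⁻²¹) = 2.614 × 10⁻²⁴ kg·m/s.
λ = h/p = 6.626 × 10⁻³⁴ / 2.614 × 10⁻²⁴ = 2.53 × 10⁻¹⁰ m = 253 pm.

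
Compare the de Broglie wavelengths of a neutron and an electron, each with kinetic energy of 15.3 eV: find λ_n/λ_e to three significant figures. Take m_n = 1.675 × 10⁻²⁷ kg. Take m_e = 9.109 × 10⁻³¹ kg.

At fixed KE, p = √(2mKE) so λ = h/p ∝ 1/√m.
λ_n/λ_e = √(m_e/m_n) = √(9.109 × 10⁻³¹/1.675 × 10⁻²⁷) = √(5.438 × 10⁻⁴) = 0.0233.

λ_n/λ_e = 0.0233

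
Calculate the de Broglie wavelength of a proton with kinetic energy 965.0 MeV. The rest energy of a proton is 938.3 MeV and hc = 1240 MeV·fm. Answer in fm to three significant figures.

Total energy E = KE + m₀c² = 965.0 + 938.3 = 1903.3 MeV.
(pc)² = E² − (m₀c²)² = (1903.3)² − (938.3)² = 2.742 × 10⁶ MeV², so pc = 1656 MeV.
λ = hc/(pc) = 1240 MeV·fm / 1656 MeV = 0.749 fm.

λ = 0.749 fm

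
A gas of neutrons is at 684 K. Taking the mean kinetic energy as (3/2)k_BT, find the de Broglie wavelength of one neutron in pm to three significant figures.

λ = 96.2 pm

KE = (3/2)k_BT = 1.5 × 1.381 × 10⁻²³ × 684 = 1.417 × 10⁻²⁰ J.
p = √(2mKE) = √(2 × 1.675 × 10⁻²⁷ × 1.417 × 10⁻²⁰) = 6.890 × 10⁻²⁴ kg·m/s.
λ = h/p = 9.62 × 10⁻¹¹ m = 96.2 pm.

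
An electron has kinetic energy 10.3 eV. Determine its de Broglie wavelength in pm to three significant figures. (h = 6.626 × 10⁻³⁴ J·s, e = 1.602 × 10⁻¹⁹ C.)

λ = 382 pm

KE = 10.3 eV = 1.650 × 10⁻¹⁸ J.
p = √(2mKE) = √(2 × 9.109 × 10⁻³¹ × 1.650 × 10⁻¹⁸) = 1.734 × 10⁻²⁴ kg·m/s.
λ = h/p = 6.626 × 10⁻³⁴ / 1.734 × 10⁻²⁴ = 3.82 × 10⁻¹⁰ m = 382 pm.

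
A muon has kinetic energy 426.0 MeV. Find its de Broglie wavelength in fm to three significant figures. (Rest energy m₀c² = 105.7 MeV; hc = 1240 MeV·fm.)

λ = 2.38 fm

Total energy E = KE + m₀c² = 426.0 + 105.7 = 531.7 MeV.
(pc)² = E² − (m₀c²)² = (531.7)² − (105.7)² = 2.715 × 10⁵ MeV², so pc = 521.1 MeV.
λ = hc/(pc) = 1240 MeV·fm / 521.1 MeV = 2.38 fm.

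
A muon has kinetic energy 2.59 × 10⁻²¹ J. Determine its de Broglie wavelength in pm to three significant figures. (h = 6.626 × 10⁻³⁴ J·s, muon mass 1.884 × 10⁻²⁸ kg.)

p = √(2mKE) = √(2 × 1.884 × 10⁻²⁸ × 2.590 × 10⁻²¹) = 9.879 × 10⁻²⁵ kg·m/s.
λ = h/p = 6.626 × 10⁻³⁴ / 9.879 × 10⁻²⁵ = 6.71 × 10⁻¹⁰ m = 671 pm.

λ = 671 pm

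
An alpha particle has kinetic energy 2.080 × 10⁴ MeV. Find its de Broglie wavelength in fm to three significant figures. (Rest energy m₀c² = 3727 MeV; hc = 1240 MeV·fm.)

λ = 0.0512 fm

Total energy E = KE + m₀c² = 2.080 × 10⁴ + 3727 = 24527 MeV.
(pc)² = E² − (m₀c²)² = (24527)² − (3727)² = 5.877 × 10⁸ MeV², so pc = 2.424 × 10⁴ MeV.
λ = hc/(pc) = 1240 MeV·fm / 2.424 × 10⁴ MeV = 0.0512 fm.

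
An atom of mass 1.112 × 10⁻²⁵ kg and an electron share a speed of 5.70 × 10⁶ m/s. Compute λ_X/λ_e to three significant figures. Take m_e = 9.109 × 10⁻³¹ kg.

λ_X/λ_e = 8.19 × 10⁻⁶

At fixed v, p = mv so λ = h/(mv) ∝ 1/m.
λ_X/λ_e = m_e/m_X = 9.109 × 10⁻³¹/1.112 × 10⁻²⁵ = 8.19 × 10⁻⁶.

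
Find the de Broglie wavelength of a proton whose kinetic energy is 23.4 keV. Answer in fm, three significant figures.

KE = 23.4 keV = 3.749 × 10⁻¹⁵ J.
p = √(2mKE) = √(2 × 1.673 × 10⁻²⁷ × 3.749 × 10⁻¹⁵) = 3.542 × 10⁻²¹ kg·m/s.
λ = h/p = 6.626 × 10⁻³⁴ / 3.542 × 10⁻²¹ = 1.87 × 10⁻¹³ m = 187 fm.

λ = 187 fm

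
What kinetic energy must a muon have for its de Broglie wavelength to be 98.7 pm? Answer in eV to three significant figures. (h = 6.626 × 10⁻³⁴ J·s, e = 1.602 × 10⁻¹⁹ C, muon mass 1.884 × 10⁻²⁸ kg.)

KE = 0.747 eV

p = h/λ = 6.626 × 10⁻³⁴ / 9.870 × 10⁻¹¹ = 6.713 × 10⁻²⁴ kg·m/s.
KE = p²/(2m) = (6.713 × 10⁻²⁴)² / (2 × 1.884 × 10⁻²⁸) = 1.196 × 10⁻¹⁹ J = 0.747 eV.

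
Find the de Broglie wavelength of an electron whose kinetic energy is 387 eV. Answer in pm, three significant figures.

KE = 387 eV = 6.200 × 10⁻¹⁷ J.
p = √(2mKE) = √(2 × 9.109 × 10⁻³¹ × 6.200 × 10⁻¹⁷) = 1.063 × 10⁻²³ kg·m/s.
λ = h/p = 6.626 × 10⁻³⁴ / 1.063 × 10⁻²³ = 6.23 × 10⁻¹¹ m = 62.3 pm.

λ = 62.3 pm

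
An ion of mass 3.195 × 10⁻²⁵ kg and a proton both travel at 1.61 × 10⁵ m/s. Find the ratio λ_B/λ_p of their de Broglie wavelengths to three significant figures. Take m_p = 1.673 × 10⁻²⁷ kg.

λ_B/λ_p = 5.24 × 10⁻³

At fixed v, p = mv so λ = h/(mv) ∝ 1/m.
λ_B/λ_p = m_p/m_B = 1.673 × 10⁻²⁷/3.195 × 10⁻²⁵ = 5.24 × 10⁻³.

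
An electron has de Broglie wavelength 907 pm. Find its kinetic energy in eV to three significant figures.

p = h/λ = 6.626 × 10⁻³⁴ / 9.070 × 10⁻¹⁰ = 7.305 × 10⁻²⁵ kg·m/s.
KE = p²/(2m) = (7.305 × 10⁻²⁵)² / (2 × 9.109 × 10⁻³¹) = 2.929 × 10⁻¹⁹ J = 1.83 eV.

KE = 1.83 eV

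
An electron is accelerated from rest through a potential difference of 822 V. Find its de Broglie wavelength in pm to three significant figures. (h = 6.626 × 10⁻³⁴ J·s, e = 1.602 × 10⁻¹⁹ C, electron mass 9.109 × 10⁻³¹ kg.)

λ = 42.8 pm

KE = eV = 1.602 × 10⁻¹⁹ × 822.0 = 1.317 × 10⁻¹⁶ J.
p = √(2mKE) = √(2 × 9.109 × 10⁻³¹ × 1.317 × 10⁻¹⁶) = 1.549 × 10⁻²³ kg·m/s.
λ = h/p = 6.626 × 10⁻³⁴ / 1.549 × 10⁻²³ = 4.28 × 10⁻¹¹ m = 42.8 pm.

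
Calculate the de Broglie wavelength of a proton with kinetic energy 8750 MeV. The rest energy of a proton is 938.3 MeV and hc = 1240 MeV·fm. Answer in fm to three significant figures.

λ = 0.129 fm

Total energy E = KE + m₀c² = 8750 + 938.3 = 9688.3 MeV.
(pc)² = E² − (m₀c²)² = (9688.3)² − (938.3)² = 9.298 × 10⁷ MeV², so pc = 9643 MeV.
λ = hc/(pc) = 1240 MeV·fm / 9643 MeV = 0.129 fm.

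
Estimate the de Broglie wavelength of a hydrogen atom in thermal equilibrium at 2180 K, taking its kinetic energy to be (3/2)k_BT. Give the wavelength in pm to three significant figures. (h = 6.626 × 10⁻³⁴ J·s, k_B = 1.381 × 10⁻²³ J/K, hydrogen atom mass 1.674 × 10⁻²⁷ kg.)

KE = (3/2)k_BT = 1.5 × 1.381 × 10⁻²³ × 2180 = 4.516 × 10⁻²⁰ J.
p = √(2mKE) = √(2 × 1.674 × 10⁻²⁷ × 4.516 × 10⁻²⁰) = 1.230 × 10⁻²³ kg·m/s.
λ = h/p = 5.39 × 10⁻¹¹ m = 53.9 pm.

λ = 53.9 pm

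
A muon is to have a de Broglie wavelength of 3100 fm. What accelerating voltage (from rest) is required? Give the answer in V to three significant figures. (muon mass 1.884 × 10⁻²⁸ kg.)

V = 757 V

p = h/λ = 6.626 × 10⁻³⁴ / 3.100 × 10⁻¹² = 2.137 × 10⁻²² kg·m/s.
KE = p²/(2m) = 1.212 × 10⁻¹⁶ J.
V = KE/e = 1.212 × 10⁻¹⁶ / (1.602 × 10⁻¹⁹) = 757 V.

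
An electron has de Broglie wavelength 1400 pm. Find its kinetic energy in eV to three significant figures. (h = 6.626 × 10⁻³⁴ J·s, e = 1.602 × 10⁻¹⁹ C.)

KE = 0.768 eV

p = h/λ = 6.626 × 10⁻³⁴ / 1.400 × 10⁻⁹ = 4.733 × 10⁻²⁵ kg·m/s.
KE = p²/(2m) = (4.733 × 10⁻²⁵)² / (2 × 9.109 × 10⁻³¹) = 1.230 × 10⁻¹⁹ J = 0.768 eV.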